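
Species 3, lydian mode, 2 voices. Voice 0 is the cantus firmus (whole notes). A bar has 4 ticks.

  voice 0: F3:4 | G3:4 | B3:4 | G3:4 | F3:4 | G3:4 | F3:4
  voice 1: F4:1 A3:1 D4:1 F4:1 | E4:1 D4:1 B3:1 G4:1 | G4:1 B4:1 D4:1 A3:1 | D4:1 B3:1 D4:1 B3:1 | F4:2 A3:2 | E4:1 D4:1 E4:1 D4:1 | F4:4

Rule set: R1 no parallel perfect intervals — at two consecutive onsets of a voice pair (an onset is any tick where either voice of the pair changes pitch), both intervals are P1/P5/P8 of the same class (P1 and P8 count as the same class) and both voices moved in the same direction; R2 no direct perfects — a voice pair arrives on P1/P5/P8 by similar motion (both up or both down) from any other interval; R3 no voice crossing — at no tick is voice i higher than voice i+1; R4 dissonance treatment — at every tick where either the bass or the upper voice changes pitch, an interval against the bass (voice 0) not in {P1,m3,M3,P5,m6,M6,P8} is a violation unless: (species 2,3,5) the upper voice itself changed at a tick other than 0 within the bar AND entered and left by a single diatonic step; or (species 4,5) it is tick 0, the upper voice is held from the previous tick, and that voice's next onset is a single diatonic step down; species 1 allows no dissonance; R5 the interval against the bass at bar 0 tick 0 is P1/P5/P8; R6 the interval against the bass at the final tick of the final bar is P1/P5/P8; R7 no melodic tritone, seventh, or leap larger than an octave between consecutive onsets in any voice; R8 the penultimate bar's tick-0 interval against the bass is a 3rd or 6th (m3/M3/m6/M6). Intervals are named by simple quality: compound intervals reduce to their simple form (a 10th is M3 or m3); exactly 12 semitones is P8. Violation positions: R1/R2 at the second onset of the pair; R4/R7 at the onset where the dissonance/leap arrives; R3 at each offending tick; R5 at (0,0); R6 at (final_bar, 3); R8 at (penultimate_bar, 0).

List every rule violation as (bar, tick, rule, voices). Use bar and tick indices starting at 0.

(2, 3, R3, (0, 1))
(2, 3, R4, (0, 1))
(4, 0, R7, (1,))

bar 0: v0=F3 v1=F4 downbeat P8
bar 1: v0=G3 v1=E4 downbeat M6
bar 2: v0=B3 v1=G4 downbeat m6
bar 3: v0=G3 v1=D4 downbeat P5
bar 4: v0=F3 v1=F4 downbeat P8
bar 5: v0=G3 v1=E4 downbeat M6
bar 6: v0=F3 v1=F4 downbeat P8
  -> R3 @ bar 2 tick 3 v(0, 1): B3 above A3
  -> R4 @ bar 2 tick 3 v(0, 1): B3/A3 M2 untreated
  -> R7 @ bar 4 tick 0 v(1,): B3->F4 leap 6st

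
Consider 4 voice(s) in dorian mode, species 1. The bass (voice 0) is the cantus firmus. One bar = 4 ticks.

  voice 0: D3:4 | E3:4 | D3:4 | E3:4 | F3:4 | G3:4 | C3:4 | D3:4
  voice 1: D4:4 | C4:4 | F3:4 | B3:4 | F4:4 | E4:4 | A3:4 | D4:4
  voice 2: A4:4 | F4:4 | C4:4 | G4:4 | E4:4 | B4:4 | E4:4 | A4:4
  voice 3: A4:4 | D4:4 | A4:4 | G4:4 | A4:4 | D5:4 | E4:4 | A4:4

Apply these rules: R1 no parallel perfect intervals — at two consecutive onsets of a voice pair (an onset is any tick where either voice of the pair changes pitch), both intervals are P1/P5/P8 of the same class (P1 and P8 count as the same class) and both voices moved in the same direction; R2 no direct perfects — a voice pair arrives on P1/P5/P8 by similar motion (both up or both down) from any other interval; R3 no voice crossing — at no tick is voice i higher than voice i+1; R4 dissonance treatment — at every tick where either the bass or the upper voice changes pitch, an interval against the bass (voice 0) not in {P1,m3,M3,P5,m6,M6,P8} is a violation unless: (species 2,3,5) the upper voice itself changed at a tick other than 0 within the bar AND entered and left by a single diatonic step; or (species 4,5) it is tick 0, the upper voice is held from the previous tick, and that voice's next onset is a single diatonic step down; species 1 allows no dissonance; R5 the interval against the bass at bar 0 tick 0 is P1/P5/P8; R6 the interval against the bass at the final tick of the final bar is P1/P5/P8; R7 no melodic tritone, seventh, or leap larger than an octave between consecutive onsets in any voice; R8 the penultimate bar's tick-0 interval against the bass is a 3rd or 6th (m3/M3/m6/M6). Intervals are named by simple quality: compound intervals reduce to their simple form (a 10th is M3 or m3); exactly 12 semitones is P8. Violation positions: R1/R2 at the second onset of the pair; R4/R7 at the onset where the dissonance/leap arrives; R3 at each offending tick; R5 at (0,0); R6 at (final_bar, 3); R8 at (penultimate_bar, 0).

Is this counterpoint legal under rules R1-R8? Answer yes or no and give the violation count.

No (28 violations)

bar 0: v0=D3 v1=D4 v2=A4 v3=A4 (P5)
bar 1: v0=E3 v1=C4 v2=F4 v3=D4 (m7)
bar 2: v0=D3 v1=F3 v2=C4 v3=A4 (P5)
bar 3: v0=E3 v1=B3 v2=G4 v3=G4 (m3)
bar 4: v0=F3 v1=F4 v2=E4 v3=A4 (M3)
bar 5: v0=G3 v1=E4 v2=B4 v3=D5 (P5)
bar 6: v0=C3 v1=A3 v2=E4 v3=E4 (M3)
bar 7: v0=D3 v1=D4 v2=A4 v3=A4 (P5)
  R3 @ bar1.0: F4 above D4
  R4 @ bar1.0: E3/F4 m2 untreated
  R4 @ bar1.0: E3/D4 m7 untreated
  R3 @ bar1.1: F4 above D4
  R3 @ bar1.2: F4 above D4
  R3 @ bar1.3: F4 above D4
  R2 @ bar2.0: C4/F4 P4 -> F3/C4 P5 similar
  R4 @ bar2.0: D3/C4 m7 untreated
  R2 @ bar3.0: D3/F3 m3 -> E3/B3 P5 similar
  R7 @ bar3.0: F3->B3 leap 6st
  R2 @ bar4.0: E3/B3 P5 -> F3/F4 P8 similar
  R3 @ bar4.0: F4 above E4
  R4 @ bar4.0: F3/E4 M7 untreated
  R7 @ bar4.0: B3->F4 leap 6st
  R3 @ bar4.1: F4 above E4
  R3 @ bar4.2: F4 above E4
  R3 @ bar4.3: F4 above E4
  R2 @ bar5.0: F3/A4 M3 -> G3/D5 P5 similar
  R1 @ bar6.0: E4/B4 P5 -> A3/E4 P5 similar
  R2 @ bar6.0: E4/D5 m7 -> A3/E4 P5 similar
  R2 @ bar6.0: B4/D5 m3 -> E4/E4 P1 similar
  R7 @ bar6.0: D5->E4 leap 10st
  R1 @ bar7.0: A3/E4 P5 -> D4/A4 P5 similar
  R1 @ bar7.0: A3/E4 P5 -> D4/A4 P5 similar
  R1 @ bar7.0: E4/E4 P1 -> A4/A4 P1 similar
  R2 @ bar7.0: C3/A3 M6 -> D3/D4 P8 similar
  R2 @ bar7.0: C3/E4 M3 -> D3/A4 P5 similar
  R2 @ bar7.0: C3/E4 M3 -> D3/A4 P5 similar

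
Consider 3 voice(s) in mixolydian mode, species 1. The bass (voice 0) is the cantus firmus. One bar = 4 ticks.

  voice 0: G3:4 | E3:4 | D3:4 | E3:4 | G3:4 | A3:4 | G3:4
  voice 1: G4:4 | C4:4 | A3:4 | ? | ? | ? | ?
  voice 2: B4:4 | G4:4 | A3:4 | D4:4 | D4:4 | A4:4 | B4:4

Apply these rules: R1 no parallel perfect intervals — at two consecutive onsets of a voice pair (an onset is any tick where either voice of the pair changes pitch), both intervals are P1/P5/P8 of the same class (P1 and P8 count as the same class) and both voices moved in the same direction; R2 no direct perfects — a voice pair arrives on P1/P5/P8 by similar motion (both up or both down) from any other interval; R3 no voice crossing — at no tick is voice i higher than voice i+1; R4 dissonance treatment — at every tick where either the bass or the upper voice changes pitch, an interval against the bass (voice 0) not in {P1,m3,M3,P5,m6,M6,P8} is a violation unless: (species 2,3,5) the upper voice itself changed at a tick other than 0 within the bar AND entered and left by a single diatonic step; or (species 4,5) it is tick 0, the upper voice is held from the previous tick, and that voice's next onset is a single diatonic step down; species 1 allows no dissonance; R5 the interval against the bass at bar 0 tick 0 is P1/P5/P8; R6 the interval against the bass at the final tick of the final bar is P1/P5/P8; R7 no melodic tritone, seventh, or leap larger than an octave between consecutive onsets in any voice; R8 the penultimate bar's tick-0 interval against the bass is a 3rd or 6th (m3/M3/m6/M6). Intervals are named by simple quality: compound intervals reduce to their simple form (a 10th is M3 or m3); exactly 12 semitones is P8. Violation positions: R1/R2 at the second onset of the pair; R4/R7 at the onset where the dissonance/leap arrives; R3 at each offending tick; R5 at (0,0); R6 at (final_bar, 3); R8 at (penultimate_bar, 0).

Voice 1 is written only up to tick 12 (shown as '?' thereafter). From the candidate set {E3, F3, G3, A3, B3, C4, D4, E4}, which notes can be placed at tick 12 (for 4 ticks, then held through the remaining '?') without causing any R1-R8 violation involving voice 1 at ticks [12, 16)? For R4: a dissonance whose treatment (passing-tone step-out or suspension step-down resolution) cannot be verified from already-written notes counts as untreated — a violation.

{C4, E3, G3}

E3: legal
F3: violates R4
G3: legal
A3: violates R4
B3: violates R1
C4: legal
D4: violates R1,R4
E4: violates R2,R3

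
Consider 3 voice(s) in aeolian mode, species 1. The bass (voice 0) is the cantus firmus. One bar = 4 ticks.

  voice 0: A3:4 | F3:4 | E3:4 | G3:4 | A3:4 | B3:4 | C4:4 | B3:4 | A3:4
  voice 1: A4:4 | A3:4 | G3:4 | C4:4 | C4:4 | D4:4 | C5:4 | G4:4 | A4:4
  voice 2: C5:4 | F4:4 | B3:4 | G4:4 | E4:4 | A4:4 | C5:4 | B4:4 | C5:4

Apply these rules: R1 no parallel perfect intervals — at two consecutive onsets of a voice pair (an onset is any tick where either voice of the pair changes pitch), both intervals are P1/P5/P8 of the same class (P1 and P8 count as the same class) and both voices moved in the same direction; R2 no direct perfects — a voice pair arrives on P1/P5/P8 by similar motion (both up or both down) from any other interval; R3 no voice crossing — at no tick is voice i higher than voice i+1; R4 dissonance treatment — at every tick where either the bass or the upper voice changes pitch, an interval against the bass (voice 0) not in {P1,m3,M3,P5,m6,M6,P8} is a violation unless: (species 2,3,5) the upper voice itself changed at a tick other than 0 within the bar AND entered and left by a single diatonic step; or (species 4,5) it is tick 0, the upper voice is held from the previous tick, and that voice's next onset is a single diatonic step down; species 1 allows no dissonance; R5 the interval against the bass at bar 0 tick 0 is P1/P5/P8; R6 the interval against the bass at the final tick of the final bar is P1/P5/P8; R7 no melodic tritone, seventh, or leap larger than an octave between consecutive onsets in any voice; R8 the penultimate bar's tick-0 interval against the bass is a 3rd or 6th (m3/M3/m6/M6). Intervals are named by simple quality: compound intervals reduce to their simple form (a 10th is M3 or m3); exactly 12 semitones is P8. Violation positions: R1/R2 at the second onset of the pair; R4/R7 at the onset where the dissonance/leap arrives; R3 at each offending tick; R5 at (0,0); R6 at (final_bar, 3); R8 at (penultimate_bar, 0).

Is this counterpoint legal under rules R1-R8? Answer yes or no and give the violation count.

No (16 violations)

bar 0: v0=A3 v1=A4 v2=C5 (m3)
bar 1: v0=F3 v1=A3 v2=F4 (P8)
bar 2: v0=E3 v1=G3 v2=B3 (P5)
bar 3: v0=G3 v1=C4 v2=G4 (P8)
bar 4: v0=A3 v1=C4 v2=E4 (P5)
bar 5: v0=B3 v1=D4 v2=A4 (m7)
bar 6: v0=C4 v1=C5 v2=C5 (P8)
bar 7: v0=B3 v1=G4 v2=B4 (P8)
bar 8: v0=A3 v1=A4 v2=C5 (m3)
  R5 @ bar0.0: opens on m3
  R2 @ bar1.0: A3/C5 m3 -> F3/F4 P8 similar
  R2 @ bar2.0: F3/F4 P8 -> E3/B3 P5 similar
  R7 @ bar2.0: F4->B3 leap 6st
  R2 @ bar3.0: E3/B3 P5 -> G3/G4 P8 similar
  R2 @ bar3.0: G3/B3 M3 -> C4/G4 P5 similar
  R4 @ bar3.0: G3/C4 P4 untreated
  R2 @ bar5.0: C4/E4 M3 -> D4/A4 P5 similar
  R4 @ bar5.0: B3/A4 m7 untreated
  R2 @ bar6.0: B3/D4 m3 -> C4/C5 P8 similar
  R2 @ bar6.0: B3/A4 m7 -> C4/C5 P8 similar
  R2 @ bar6.0: D4/A4 P5 -> C5/C5 P1 similar
  R7 @ bar6.0: D4->C5 leap 10st
  R1 @ bar7.0: C4/C5 P8 -> B3/B4 P8 similar
  R8 @ bar7.0: penult P8 not 3rd/6th
  R6 @ bar8.3: closes on m3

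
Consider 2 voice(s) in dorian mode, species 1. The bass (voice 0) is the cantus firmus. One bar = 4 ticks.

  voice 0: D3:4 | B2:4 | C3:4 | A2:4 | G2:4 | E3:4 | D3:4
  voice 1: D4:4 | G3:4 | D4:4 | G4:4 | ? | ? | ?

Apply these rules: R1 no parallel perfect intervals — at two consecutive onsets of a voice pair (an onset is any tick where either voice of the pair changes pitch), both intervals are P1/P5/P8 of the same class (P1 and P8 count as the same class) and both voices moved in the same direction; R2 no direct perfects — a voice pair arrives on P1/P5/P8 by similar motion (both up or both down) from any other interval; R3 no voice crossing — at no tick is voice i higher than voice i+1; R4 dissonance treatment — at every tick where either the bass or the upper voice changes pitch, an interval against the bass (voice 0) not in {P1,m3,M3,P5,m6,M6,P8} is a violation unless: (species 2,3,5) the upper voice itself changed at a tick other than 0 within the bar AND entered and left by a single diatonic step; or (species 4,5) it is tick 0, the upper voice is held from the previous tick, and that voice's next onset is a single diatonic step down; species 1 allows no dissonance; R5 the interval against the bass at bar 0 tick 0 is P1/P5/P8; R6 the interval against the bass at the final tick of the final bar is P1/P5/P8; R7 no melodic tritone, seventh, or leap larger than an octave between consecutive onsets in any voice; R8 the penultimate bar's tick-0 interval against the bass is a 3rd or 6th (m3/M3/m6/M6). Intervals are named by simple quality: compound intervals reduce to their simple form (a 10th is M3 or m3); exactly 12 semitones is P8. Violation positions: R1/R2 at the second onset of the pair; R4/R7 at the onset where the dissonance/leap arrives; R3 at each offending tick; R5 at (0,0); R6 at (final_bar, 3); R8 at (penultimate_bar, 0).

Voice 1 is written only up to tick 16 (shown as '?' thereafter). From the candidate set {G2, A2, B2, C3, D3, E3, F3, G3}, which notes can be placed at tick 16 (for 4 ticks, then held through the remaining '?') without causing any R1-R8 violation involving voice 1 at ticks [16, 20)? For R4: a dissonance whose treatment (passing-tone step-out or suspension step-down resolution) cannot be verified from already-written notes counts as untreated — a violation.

{}

G2: violates R2,R7
A2: violates R4,R7
B2: violates R7
C3: violates R4,R7
D3: violates R2,R7
E3: violates R7
F3: violates R4,R7
G3: violates R2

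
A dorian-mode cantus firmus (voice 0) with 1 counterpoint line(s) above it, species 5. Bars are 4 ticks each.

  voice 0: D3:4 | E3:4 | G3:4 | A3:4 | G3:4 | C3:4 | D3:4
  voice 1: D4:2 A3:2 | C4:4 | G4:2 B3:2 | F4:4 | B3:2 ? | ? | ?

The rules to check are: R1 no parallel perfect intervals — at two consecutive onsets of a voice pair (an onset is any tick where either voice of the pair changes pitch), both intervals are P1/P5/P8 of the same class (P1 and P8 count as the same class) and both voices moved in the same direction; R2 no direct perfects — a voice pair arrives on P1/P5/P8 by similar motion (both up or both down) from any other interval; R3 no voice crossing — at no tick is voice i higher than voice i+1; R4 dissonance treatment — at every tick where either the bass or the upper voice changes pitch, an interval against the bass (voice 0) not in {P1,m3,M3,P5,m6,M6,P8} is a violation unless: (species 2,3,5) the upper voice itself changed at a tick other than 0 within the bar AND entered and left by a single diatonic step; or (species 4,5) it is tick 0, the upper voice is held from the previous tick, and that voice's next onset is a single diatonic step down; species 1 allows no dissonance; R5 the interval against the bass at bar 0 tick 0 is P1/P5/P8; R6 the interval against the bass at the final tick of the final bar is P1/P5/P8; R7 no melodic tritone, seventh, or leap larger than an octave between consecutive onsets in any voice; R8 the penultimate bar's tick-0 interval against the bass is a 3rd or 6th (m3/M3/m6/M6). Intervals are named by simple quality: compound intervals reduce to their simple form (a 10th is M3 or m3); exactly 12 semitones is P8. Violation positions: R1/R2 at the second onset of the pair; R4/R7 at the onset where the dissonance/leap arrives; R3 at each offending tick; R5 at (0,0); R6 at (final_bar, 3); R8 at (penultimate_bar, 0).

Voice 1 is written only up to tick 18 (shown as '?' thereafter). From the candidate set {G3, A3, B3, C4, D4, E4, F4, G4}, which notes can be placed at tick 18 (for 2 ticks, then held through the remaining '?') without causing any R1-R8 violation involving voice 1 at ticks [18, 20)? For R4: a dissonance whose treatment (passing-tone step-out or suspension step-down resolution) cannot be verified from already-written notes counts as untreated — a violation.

{B3, D4, E4, G3, G4}

G3: legal
A3: violates R4
B3: legal
C4: violates R4
D4: legal
E4: legal
F4: violates R4,R7
G4: legal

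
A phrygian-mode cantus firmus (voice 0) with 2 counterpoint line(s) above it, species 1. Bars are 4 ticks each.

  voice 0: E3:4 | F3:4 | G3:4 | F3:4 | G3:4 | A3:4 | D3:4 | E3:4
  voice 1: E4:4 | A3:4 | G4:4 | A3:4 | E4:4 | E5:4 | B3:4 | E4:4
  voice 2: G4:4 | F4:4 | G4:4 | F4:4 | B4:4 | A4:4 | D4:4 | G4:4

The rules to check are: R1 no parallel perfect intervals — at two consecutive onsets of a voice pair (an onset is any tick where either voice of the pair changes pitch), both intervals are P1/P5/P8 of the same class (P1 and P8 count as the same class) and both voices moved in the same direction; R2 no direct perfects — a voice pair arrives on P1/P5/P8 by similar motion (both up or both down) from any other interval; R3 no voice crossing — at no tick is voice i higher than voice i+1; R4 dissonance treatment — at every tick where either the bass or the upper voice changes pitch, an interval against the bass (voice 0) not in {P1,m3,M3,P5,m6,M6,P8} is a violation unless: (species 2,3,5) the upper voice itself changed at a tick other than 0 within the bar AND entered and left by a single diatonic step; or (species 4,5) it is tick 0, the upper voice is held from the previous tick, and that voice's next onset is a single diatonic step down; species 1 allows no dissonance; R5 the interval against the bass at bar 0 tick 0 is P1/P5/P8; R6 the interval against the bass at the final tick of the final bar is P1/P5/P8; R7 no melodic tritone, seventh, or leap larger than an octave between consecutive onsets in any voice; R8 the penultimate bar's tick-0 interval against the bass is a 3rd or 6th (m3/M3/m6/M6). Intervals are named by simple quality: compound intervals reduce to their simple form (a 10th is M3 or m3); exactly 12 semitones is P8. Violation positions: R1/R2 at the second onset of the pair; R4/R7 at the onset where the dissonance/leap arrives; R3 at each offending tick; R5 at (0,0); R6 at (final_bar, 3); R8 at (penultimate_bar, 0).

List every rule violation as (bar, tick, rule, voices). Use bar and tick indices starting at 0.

bar 0: v0=E3 v1=E4 v2=G4 downbeat m3
bar 1: v0=F3 v1=A3 v2=F4 downbeat P8
bar 2: v0=G3 v1=G4 v2=G4 downbeat P8
bar 3: v0=F3 v1=A3 v2=F4 downbeat P8
bar 4: v0=G3 v1=E4 v2=B4 downbeat M3
bar 5: v0=A3 v1=E5 v2=A4 downbeat P8
bar 6: v0=D3 v1=B3 v2=D4 downbeat P8
bar 7: v0=E3 v1=E4 v2=G4 downbeat m3
  -> R5 @ bar 0 tick 0 v(0, 2): opens on m3
  -> R1 @ bar 2 tick 0 v(0, 2): F3/F4 P8 -> G3/G4 P8 similar
  -> R2 @ bar 2 tick 0 v(0, 1): F3/A3 M3 -> G3/G4 P8 similar
  -> R2 @ bar 2 tick 0 v(1, 2): A3/F4 m6 -> G4/G4 P1 similar
  -> R7 @ bar 2 tick 0 v(1,): A3->G4 leap 10st
  -> R1 @ bar 3 tick 0 v(0, 2): G3/G4 P8 -> F3/F4 P8 similar
  -> R7 @ bar 3 tick 0 v(1,): G4->A3 leap 10st
  -> R2 @ bar 4 tick 0 v(1, 2): A3/F4 m6 -> E4/B4 P5 similar
  -> R7 @ bar 4 tick 0 v(2,): F4->B4 leap 6st
  -> R2 @ bar 5 tick 0 v(0, 1): G3/E4 M6 -> A3/E5 P5 similar
  -> R3 @ bar 5 tick 0 v(1, 2): E5 above A4
  -> R3 @ bar 5 tick 1 v(1, 2): E5 above A4
  -> R3 @ bar 5 tick 2 v(1, 2): E5 above A4
  -> R3 @ bar 5 tick 3 v(1, 2): E5 above A4
  -> R1 @ bar 6 tick 0 v(0, 2): A3/A4 P8 -> D3/D4 P8 similar
  -> R7 @ bar 6 tick 0 v(1,): E5->B3 leap 17st
  -> R8 @ bar 6 tick 0 v(0, 2): penult P8 not 3rd/6th
  -> R2 @ bar 7 tick 0 v(0, 1): D3/B3 M6 -> E3/E4 P8 similar
  -> R6 @ bar 7 tick 3 v(0, 2): closes on m3

(0, 0, R5, (0, 2))
(2, 0, R1, (0, 2))
(2, 0, R2, (0, 1))
(2, 0, R2, (1, 2))
(2, 0, R7, (1,))
(3, 0, R1, (0, 2))
(3, 0, R7, (1,))
(4, 0, R2, (1, 2))
(4, 0, R7, (2,))
(5, 0, R2, (0, 1))
(5, 0, R3, (1, 2))
(5, 1, R3, (1, 2))
(5, 2, R3, (1, 2))
(5, 3, R3, (1, 2))
(6, 0, R1, (0, 2))
(6, 0, R7, (1,))
(6, 0, R8, (0, 2))
(7, 0, R2, (0, 1))
(7, 3, R6, (0, 2))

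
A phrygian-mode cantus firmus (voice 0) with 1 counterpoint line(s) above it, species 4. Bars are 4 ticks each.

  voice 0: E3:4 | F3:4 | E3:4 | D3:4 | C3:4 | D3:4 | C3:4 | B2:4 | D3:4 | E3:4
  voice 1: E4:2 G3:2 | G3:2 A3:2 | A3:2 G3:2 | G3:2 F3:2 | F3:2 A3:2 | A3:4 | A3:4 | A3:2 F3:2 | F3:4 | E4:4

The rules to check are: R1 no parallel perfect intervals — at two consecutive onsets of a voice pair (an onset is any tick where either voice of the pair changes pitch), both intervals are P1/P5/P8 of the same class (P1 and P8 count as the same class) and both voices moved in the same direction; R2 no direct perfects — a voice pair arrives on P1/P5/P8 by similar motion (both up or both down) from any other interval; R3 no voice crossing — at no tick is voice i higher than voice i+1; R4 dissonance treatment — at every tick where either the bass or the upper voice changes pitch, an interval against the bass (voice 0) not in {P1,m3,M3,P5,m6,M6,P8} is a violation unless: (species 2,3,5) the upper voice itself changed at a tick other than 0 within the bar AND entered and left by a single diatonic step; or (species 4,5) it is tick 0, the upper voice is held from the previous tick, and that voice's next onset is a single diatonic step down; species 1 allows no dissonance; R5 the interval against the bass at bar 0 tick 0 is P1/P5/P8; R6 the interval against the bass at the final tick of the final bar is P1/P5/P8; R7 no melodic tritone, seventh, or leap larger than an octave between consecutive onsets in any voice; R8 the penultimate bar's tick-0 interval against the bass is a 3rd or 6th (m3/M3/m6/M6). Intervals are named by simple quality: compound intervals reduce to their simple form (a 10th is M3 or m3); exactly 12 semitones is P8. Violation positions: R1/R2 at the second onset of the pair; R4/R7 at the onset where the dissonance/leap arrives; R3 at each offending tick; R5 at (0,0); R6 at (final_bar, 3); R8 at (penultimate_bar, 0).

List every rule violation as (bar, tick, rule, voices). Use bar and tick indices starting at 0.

bar 0: v0=E3 v1=E4 downbeat P8
bar 1: v0=F3 v1=G3 downbeat M2
bar 2: v0=E3 v1=A3 downbeat P4
bar 3: v0=D3 v1=G3 downbeat P4
bar 4: v0=C3 v1=F3 downbeat P4
bar 5: v0=D3 v1=A3 downbeat P5
bar 6: v0=C3 v1=A3 downbeat M6
bar 7: v0=B2 v1=A3 downbeat m7
bar 8: v0=D3 v1=F3 downbeat m3
bar 9: v0=E3 v1=E4 downbeat P8
  -> R4 @ bar 1 tick 0 v(0, 1): F3/G3 M2 untreated
  -> R4 @ bar 4 tick 0 v(0, 1): C3/F3 P4 untreated
  -> R4 @ bar 7 tick 0 v(0, 1): B2/A3 m7 untreated
  -> R4 @ bar 7 tick 2 v(0, 1): B2/F3 TT untreated
  -> R2 @ bar 9 tick 0 v(0, 1): D3/F3 m3 -> E3/E4 P8 similar
  -> R7 @ bar 9 tick 0 v(1,): F3->E4 leap 11st

(1, 0, R4, (0, 1))
(4, 0, R4, (0, 1))
(7, 0, R4, (0, 1))
(7, 2, R4, (0, 1))
(9, 0, R2, (0, 1))
(9, 0, R7, (1,))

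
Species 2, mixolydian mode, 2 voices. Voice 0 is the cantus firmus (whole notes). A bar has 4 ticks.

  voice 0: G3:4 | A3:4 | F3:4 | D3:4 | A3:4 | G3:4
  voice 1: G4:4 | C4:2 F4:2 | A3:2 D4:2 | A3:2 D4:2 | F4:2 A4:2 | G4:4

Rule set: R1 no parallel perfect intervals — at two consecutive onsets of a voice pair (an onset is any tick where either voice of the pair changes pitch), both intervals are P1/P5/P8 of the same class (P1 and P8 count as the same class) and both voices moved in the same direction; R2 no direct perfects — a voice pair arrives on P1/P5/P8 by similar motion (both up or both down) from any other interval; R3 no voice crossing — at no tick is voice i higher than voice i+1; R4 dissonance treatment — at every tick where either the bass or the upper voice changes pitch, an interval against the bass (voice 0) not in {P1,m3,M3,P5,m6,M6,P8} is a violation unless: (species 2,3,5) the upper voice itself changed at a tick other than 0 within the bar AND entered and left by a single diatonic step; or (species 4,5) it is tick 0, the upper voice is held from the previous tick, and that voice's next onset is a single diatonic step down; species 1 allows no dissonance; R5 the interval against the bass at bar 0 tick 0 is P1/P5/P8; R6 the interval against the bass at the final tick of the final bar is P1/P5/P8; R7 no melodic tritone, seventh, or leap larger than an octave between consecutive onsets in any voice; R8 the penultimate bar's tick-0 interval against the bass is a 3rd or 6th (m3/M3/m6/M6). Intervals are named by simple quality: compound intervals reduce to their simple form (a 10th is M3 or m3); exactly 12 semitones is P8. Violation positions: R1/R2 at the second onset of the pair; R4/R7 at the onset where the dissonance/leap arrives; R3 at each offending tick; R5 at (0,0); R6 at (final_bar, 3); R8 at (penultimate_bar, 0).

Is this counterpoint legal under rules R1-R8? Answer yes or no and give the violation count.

No (2 violations)

bar 0: v0=G3 v1=G4 (P8)
bar 1: v0=A3 v1=C4 (m3)
bar 2: v0=F3 v1=A3 (M3)
bar 3: v0=D3 v1=A3 (P5)
bar 4: v0=A3 v1=F4 (m6)
bar 5: v0=G3 v1=G4 (P8)
  R2 @ bar3.0: F3/D4 M6 -> D3/A3 P5 similar
  R1 @ bar5.0: A3/A4 P8 -> G3/G4 P8 similar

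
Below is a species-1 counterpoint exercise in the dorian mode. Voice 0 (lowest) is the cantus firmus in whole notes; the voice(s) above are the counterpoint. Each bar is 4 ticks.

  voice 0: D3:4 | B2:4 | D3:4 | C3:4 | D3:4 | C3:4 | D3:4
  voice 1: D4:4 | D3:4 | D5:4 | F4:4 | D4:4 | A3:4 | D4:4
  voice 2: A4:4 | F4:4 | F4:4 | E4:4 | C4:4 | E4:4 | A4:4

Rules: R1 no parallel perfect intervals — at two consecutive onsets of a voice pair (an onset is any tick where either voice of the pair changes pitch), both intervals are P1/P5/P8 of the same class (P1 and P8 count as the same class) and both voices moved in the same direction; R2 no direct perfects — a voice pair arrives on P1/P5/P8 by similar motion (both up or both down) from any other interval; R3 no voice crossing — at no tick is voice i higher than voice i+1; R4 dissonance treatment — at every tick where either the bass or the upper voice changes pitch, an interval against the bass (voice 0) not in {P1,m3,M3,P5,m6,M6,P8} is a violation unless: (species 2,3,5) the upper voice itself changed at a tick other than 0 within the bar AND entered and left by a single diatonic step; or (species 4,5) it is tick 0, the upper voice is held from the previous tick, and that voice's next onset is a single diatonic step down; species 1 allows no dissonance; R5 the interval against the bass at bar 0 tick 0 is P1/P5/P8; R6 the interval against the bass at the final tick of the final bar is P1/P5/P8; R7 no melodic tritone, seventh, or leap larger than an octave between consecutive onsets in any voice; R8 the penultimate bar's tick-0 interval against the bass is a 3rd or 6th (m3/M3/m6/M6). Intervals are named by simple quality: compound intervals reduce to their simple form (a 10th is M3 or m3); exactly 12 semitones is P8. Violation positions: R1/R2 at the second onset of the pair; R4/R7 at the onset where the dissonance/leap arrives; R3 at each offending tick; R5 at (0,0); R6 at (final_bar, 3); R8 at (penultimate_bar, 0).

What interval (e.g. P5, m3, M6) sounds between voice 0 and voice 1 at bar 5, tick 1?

M6

voice 0=C3 voice 1=A3 -> M6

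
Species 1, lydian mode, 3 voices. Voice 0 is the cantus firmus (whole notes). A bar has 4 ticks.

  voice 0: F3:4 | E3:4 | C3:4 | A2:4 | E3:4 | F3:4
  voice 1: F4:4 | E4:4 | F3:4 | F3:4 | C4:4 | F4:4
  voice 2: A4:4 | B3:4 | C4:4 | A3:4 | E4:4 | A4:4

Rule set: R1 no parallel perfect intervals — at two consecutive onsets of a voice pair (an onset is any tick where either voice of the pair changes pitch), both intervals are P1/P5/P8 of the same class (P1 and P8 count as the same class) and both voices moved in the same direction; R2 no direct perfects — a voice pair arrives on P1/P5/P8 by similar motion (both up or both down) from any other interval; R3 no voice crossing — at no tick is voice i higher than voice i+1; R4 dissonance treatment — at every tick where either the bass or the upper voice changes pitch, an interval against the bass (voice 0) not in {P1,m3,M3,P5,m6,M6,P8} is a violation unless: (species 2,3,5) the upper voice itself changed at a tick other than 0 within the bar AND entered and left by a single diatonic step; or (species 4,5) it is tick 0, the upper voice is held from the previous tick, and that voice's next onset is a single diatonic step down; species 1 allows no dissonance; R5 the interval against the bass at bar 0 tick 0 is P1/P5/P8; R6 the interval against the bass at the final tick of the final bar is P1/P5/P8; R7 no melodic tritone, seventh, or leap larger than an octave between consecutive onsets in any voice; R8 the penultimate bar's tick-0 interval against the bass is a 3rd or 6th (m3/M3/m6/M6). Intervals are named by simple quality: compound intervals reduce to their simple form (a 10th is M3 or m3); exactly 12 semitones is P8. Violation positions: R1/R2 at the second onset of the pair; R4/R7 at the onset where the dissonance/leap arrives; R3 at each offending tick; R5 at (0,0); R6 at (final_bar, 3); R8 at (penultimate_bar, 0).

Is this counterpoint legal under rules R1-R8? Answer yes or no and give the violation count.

bar 0: v0=F3 v1=F4 v2=A4 (M3)
bar 1: v0=E3 v1=E4 v2=B3 (P5)
bar 2: v0=C3 v1=F3 v2=C4 (P8)
bar 3: v0=A2 v1=F3 v2=A3 (P8)
bar 4: v0=E3 v1=C4 v2=E4 (P8)
bar 5: v0=F3 v1=F4 v2=A4 (M3)
  R5 @ bar0.0: opens on M3
  R1 @ bar1.0: F3/F4 P8 -> E3/E4 P8 similar
  R2 @ bar1.0: F3/A4 M3 -> E3/B3 P5 similar
  R3 @ bar1.0: E4 above B3
  R7 @ bar1.0: A4->B3 leap 10st
  R3 @ bar1.1: E4 above B3
  R3 @ bar1.2: E4 above B3
  R3 @ bar1.3: E4 above B3
  R4 @ bar2.0: C3/F3 P4 untreated
  R7 @ bar2.0: E4->F3 leap 11st
  R1 @ bar3.0: C3/C4 P8 -> A2/A3 P8 similar
  R1 @ bar4.0: A2/A3 P8 -> E3/E4 P8 similar
  R8 @ bar4.0: penult P8 not 3rd/6th
  R2 @ bar5.0: E3/C4 m6 -> F3/F4 P8 similar
  R6 @ bar5.3: closes on M3

No (15 violations)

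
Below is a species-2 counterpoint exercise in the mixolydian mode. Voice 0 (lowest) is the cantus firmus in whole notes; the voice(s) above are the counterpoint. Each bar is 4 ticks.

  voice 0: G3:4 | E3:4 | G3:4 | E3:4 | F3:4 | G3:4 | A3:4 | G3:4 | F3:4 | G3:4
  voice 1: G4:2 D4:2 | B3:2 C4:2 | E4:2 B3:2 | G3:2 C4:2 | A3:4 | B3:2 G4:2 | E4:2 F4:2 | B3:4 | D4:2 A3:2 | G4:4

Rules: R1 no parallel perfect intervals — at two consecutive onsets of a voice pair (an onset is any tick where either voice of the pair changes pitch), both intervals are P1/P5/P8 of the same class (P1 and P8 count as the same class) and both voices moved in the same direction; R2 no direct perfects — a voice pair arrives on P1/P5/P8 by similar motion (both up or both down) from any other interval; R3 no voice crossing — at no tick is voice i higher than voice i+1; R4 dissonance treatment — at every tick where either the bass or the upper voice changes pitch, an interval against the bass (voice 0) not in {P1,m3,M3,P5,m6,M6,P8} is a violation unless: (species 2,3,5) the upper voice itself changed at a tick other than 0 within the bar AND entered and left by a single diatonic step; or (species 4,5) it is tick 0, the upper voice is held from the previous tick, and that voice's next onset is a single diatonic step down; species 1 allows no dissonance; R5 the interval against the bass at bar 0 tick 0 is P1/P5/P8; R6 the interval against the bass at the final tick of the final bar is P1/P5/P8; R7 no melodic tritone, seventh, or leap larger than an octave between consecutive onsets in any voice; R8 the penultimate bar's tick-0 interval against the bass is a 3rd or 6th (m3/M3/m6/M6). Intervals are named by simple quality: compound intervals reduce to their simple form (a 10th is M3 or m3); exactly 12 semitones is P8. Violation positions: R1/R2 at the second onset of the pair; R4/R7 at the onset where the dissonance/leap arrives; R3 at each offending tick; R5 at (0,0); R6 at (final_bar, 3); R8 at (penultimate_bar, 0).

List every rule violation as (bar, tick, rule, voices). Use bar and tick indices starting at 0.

(1, 0, R1, (0, 1))
(7, 0, R7, (1,))
(9, 0, R2, (0, 1))
(9, 0, R7, (1,))

bar 0: v0=G3 v1=G4 downbeat P8
bar 1: v0=E3 v1=B3 downbeat P5
bar 2: v0=G3 v1=E4 downbeat M6
bar 3: v0=E3 v1=G3 downbeat m3
bar 4: v0=F3 v1=A3 downbeat M3
bar 5: v0=G3 v1=B3 downbeat M3
bar 6: v0=A3 v1=E4 downbeat P5
bar 7: v0=G3 v1=B3 downbeat M3
bar 8: v0=F3 v1=D4 downbeat M6
bar 9: v0=G3 v1=G4 downbeat P8
  -> R1 @ bar 1 tick 0 v(0, 1): G3/D4 P5 -> E3/B3 P5 similar
  -> R7 @ bar 7 tick 0 v(1,): F4->B3 leap 6st
  -> R2 @ bar 9 tick 0 v(0, 1): F3/A3 M3 -> G3/G4 P8 similar
  -> R7 @ bar 9 tick 0 v(1,): A3->G4 leap 10st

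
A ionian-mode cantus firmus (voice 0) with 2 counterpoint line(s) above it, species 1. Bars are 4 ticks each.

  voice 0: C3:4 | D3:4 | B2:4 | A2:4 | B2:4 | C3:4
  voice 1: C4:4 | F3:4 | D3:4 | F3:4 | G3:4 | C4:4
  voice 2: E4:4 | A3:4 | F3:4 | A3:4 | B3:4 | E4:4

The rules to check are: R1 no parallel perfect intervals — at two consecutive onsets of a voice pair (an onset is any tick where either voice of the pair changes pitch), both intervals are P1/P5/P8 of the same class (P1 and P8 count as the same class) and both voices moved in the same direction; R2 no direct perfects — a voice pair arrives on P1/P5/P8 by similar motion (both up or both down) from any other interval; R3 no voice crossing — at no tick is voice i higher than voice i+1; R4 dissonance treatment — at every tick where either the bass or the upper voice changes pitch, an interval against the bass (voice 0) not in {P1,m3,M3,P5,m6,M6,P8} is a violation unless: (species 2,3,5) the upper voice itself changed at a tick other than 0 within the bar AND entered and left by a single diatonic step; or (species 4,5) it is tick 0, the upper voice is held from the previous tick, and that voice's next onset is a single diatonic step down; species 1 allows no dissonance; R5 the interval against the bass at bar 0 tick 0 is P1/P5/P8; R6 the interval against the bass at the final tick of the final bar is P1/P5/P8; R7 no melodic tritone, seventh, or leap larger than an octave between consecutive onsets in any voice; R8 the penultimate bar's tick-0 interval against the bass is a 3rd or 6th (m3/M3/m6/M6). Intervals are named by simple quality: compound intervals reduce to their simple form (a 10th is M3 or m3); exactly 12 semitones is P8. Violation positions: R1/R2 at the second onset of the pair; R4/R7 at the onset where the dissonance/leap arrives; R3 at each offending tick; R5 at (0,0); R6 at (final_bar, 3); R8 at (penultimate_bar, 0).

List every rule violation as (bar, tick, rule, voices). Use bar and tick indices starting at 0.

bar 0: v0=C3 v1=C4 v2=E4 downbeat M3
bar 1: v0=D3 v1=F3 v2=A3 downbeat P5
bar 2: v0=B2 v1=D3 v2=F3 downbeat TT
bar 3: v0=A2 v1=F3 v2=A3 downbeat P8
bar 4: v0=B2 v1=G3 v2=B3 downbeat P8
bar 5: v0=C3 v1=C4 v2=E4 downbeat M3
  -> R5 @ bar 0 tick 0 v(0, 2): opens on M3
  -> R4 @ bar 2 tick 0 v(0, 2): B2/F3 TT untreated
  -> R1 @ bar 4 tick 0 v(0, 2): A2/A3 P8 -> B2/B3 P8 similar
  -> R8 @ bar 4 tick 0 v(0, 2): penult P8 not 3rd/6th
  -> R2 @ bar 5 tick 0 v(0, 1): B2/G3 m6 -> C3/C4 P8 similar
  -> R6 @ bar 5 tick 3 v(0, 2): closes on M3

(0, 0, R5, (0, 2))
(2, 0, R4, (0, 2))
(4, 0, R1, (0, 2))
(4, 0, R8, (0, 2))
(5, 0, R2, (0, 1))
(5, 3, R6, (0, 2))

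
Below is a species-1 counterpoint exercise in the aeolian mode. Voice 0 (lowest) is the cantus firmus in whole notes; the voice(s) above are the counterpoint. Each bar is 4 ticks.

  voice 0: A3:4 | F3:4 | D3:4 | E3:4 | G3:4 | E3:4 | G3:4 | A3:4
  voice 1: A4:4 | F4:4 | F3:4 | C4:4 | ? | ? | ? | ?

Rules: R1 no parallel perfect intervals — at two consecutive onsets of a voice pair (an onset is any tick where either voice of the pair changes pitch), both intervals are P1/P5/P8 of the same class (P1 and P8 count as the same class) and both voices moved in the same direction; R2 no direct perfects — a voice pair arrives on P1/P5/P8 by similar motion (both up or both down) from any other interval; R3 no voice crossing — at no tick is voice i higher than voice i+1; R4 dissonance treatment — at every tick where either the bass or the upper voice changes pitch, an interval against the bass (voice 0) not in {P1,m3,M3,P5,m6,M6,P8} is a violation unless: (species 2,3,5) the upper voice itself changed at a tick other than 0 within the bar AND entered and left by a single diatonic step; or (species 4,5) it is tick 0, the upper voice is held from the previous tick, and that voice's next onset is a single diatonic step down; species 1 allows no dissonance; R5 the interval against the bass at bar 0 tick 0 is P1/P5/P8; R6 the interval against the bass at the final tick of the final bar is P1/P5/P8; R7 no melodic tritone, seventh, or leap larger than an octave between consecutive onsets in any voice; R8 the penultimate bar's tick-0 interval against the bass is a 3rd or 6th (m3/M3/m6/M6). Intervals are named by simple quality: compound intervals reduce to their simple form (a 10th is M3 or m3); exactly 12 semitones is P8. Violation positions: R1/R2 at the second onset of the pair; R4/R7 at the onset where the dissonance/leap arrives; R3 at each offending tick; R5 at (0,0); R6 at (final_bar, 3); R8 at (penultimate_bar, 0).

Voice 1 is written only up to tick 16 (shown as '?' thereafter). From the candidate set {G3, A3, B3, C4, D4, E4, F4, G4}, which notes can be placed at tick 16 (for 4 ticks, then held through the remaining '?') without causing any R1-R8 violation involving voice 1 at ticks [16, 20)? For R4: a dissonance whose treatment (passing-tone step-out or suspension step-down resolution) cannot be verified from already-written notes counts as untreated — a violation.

{B3, E4, G3}

G3: legal
A3: violates R4
B3: legal
C4: violates R4
D4: violates R2
E4: legal
F4: violates R4
G4: violates R2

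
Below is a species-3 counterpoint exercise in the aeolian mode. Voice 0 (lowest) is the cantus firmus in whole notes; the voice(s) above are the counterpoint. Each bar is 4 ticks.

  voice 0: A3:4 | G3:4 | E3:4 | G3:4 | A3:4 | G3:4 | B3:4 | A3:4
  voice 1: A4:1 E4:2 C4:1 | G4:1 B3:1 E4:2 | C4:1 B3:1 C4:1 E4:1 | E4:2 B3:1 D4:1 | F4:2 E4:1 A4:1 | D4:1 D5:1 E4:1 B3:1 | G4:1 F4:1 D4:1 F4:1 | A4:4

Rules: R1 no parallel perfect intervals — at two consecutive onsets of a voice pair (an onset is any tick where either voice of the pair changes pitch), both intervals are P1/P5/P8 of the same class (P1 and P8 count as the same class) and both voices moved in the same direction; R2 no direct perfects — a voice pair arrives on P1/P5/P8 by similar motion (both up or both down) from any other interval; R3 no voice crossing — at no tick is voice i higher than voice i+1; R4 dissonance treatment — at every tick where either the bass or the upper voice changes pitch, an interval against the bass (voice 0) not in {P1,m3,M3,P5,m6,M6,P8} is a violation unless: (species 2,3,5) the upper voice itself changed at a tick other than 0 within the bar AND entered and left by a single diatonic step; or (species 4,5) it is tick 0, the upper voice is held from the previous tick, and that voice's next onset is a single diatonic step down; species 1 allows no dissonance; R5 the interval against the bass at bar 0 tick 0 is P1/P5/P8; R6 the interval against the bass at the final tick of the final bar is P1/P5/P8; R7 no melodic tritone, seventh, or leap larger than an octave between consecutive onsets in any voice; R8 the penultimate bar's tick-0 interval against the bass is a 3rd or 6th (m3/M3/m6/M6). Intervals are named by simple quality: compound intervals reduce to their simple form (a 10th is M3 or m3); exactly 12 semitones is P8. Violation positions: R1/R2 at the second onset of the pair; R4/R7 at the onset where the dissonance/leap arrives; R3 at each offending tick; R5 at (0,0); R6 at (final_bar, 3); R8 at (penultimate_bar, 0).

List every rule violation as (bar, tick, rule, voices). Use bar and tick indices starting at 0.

bar 0: v0=A3 v1=A4 downbeat P8
bar 1: v0=G3 v1=G4 downbeat P8
bar 2: v0=E3 v1=C4 downbeat m6
bar 3: v0=G3 v1=E4 downbeat M6
bar 4: v0=A3 v1=F4 downbeat m6
bar 5: v0=G3 v1=D4 downbeat P5
bar 6: v0=B3 v1=G4 downbeat m6
bar 7: v0=A3 v1=A4 downbeat P8
  -> R2 @ bar 5 tick 0 v(0, 1): A3/A4 P8 -> G3/D4 P5 similar
  -> R7 @ bar 5 tick 2 v(1,): D5->E4 leap 10st
  -> R4 @ bar 6 tick 1 v(0, 1): B3/F4 TT untreated
  -> R4 @ bar 6 tick 3 v(0, 1): B3/F4 TT untreated

(5, 0, R2, (0, 1))
(5, 2, R7, (1,))
(6, 1, R4, (0, 1))
(6, 3, R4, (0, 1))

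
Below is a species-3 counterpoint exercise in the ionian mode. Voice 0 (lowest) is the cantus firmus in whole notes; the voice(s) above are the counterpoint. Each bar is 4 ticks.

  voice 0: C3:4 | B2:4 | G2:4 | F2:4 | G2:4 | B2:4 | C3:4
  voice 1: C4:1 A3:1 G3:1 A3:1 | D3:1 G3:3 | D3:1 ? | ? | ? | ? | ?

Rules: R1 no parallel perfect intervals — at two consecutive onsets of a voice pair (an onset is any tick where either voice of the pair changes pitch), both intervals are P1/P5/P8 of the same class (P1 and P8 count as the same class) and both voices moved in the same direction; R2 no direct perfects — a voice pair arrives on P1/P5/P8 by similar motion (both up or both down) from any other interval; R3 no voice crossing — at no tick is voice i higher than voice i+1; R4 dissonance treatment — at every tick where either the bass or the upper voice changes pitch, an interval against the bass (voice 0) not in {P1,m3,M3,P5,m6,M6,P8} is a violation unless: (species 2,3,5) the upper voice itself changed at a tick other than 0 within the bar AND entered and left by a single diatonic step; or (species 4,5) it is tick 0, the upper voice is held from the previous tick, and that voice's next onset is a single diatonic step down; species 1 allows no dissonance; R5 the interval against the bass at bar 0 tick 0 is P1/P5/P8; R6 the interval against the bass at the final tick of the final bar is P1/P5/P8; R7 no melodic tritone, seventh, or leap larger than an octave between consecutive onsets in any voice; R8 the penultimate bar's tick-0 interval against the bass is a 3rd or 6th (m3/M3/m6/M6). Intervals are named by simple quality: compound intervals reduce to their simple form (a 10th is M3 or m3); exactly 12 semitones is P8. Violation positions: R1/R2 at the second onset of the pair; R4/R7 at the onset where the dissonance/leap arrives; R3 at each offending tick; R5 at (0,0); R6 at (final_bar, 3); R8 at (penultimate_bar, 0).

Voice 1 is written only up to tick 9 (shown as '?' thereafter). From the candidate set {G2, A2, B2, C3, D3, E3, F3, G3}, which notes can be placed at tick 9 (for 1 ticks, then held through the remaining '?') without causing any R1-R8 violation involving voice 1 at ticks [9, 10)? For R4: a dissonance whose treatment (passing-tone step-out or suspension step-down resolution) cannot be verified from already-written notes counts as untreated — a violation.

{B2, D3, E3, G2, G3}

G2: legal
A2: violates R4
B2: legal
C3: violates R4
D3: legal
E3: legal
F3: violates R4
G3: legal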